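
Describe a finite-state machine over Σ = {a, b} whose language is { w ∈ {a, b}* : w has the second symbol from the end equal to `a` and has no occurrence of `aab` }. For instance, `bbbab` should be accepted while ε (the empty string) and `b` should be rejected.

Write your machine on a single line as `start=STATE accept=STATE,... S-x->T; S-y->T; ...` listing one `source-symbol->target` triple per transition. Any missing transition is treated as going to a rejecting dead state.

start=q0; accept=q3,q4; q0-a->q1; q0-b->q2; q1-a->q3; q1-b->q4; q2-a->q5; q2-b->q6; q3-a->q3; q3-b->q7; q4-a->q5; q4-b->q6; q5-a->q3; q5-b->q4; q6-a->q5; q6-b->q6; q7-a->q8; q7-b->q9; q8-a->q10; q8-b->q7; q9-a->q8; q9-b->q9; q10-a->q10; q10-b->q7

Run two small machines in parallel and take their product. The first has 7 states tracking the last 2 symbols read; the second has 4 states tracking partial matches of the forbidden pattern `aab`. A product state is a pair (one from each), accepting exactly when both do.
          a    b  
>  q0     q1   q2 
   q1     q3   q4 
   q2     q5   q6 
 * q3     q3   q7 
 * q4     q5   q6 
   q5     q3   q4 
   q6     q5   q6 
   q7     q8   q9 
   q8    q10   q7 
   q9     q8   q9 
   q10   q10   q7 
(> = start, * = accepting)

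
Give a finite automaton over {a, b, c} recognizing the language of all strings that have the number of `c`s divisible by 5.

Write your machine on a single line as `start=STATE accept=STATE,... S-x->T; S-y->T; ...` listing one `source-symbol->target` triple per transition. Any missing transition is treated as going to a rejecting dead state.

start=q0; accept=q0; q0-a->q0; q0-b->q0; q0-c->q1; q1-a->q1; q1-b->q1; q1-c->q2; q2-a->q2; q2-b->q2; q2-c->q3; q3-a->q3; q3-b->q3; q3-c->q4; q4-a->q4; q4-b->q4; q4-c->q0

The only thing that matters is how many `c`s have appeared, reduced mod 5. Use one state per residue: q0 for 0, …, q4 for 4. Reading `c` moves to the next residue; anything else stays put. q0 is accepting.
5 states suffice.
        a   b   c  
>* q0   q0  q0  q1 
   q1   q1  q1  q2 
   q2   q2  q2  q3 
   q3   q3  q3  q4 
   q4   q4  q4  q0 
(> = start, * = accepting)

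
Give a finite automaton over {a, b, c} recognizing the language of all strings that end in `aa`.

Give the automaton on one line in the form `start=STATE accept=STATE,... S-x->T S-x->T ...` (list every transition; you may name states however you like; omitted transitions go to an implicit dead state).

start=S0 accept=S2 S0-a->S1 S0-b->S0 S0-c->S0 S1-a->S2 S1-b->S0 S1-c->S0 S2-a->S2 S2-b->S0 S2-c->S0

Let each state record the length of the longest suffix of the input read so far that is also a prefix of `aa`. S1 means the last symbol is `a`; S2 means the last 2 symbols are `aa`. Accept only at S2, where the string currently ends in `aa`.
3 states suffice.
        a   b   c  
>  S0   S1  S0  S0 
   S1   S2  S0  S0 
 * S2   S2  S0  S0 
(> = start, * = accepting)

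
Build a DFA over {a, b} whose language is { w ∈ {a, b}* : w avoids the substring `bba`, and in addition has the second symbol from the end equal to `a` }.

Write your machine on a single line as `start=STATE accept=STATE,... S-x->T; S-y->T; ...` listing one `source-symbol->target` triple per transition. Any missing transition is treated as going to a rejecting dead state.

Run two small machines in parallel and take their product. The first has 4 states tracking partial matches of the forbidden pattern `bba`; the second has 7 states tracking the last 2 symbols read. A product state is a pair (one from each), accepting exactly when both do.
With 11 states:
          a    b  
>  s0     s1   s2 
   s1     s3   s4 
   s2     s5   s6 
 * s3     s3   s4 
 * s4     s5   s6 
   s5     s3   s4 
   s6     s7   s6 
   s7     s8   s9 
   s8     s8   s9 
   s9     s7  s10 
   s10    s7  s10 
(> = start, * = accepting)

start=s0; accept=s3,s4; s0-a->s1; s0-b->s2; s1-a->s3; s1-b->s4; s2-a->s5; s2-b->s6; s3-a->s3; s3-b->s4; s4-a->s5; s4-b->s6; s5-a->s3; s5-b->s4; s6-a->s7; s6-b->s6; s7-a->s8; s7-b->s9; s8-a->s8; s8-b->s9; s9-a->s7; s9-b->s10; s10-a->s7; s10-b->s10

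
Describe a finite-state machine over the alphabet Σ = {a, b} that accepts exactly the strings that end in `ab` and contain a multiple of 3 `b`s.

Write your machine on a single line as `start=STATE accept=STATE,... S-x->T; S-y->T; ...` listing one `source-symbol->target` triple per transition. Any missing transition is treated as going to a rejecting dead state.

Handle the two conditions separately and then intersect. The first has 3 states tracking how much of the suffix `ab` has currently been matched; the second has 3 states tracking the count of `b`s modulo 3. A product state is a pair (one from each), accepting exactly when both do. After merging equivalent states the machine shrinks.
        a   b  
>  q0   q0  q1 
   q1   q1  q2 
   q2   q3  q0 
   q3   q3  q4 
 * q4   q0  q1 
(> = start, * = accepting)

start=q0; accept=q4; q0-a->q0; q0-b->q1; q1-a->q1; q1-b->q2; q2-a->q3; q2-b->q0; q3-a->q3; q3-b->q4; q4-a->q0; q4-b->q1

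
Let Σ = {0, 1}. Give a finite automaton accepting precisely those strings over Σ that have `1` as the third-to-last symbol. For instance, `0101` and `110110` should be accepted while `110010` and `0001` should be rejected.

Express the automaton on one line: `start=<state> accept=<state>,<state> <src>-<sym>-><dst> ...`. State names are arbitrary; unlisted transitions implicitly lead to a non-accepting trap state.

A DFA must remember the last 3 symbols (since which symbol is third-to-last isn't known until the input ends). Use one state per possible window of the last ≤3 symbols; accept from those whose window starts with `1`.
          0    1  
>  q0     q1   q2 
   q1     q3   q4 
   q2     q5   q6 
   q3     q7   q8 
   q4     q9  q10 
   q5    q11  q12 
   q6    q13  q14 
   q7     q7   q8 
   q8     q9  q10 
   q9    q11  q12 
   q10   q13  q14 
 * q11    q7   q8 
 * q12    q9  q10 
 * q13   q11  q12 
 * q14   q13  q14 
(> = start, * = accepting)

start=q0 accept=q11,q12,q13,q14 q0-0->q1 q0-1->q2 q1-0->q3 q1-1->q4 q2-0->q5 q2-1->q6 q3-0->q7 q3-1->q8 q4-0->q9 q4-1->q10 q5-0->q11 q5-1->q12 q6-0->q13 q6-1->q14 q7-0->q7 q7-1->q8 q8-0->q9 q8-1->q10 q9-0->q11 q9-1->q12 q10-0->q13 q10-1->q14 q11-0->q7 q11-1->q8 q12-0->q9 q12-1->q10 q13-0->q11 q13-1->q12 q14-0->q13 q14-1->q14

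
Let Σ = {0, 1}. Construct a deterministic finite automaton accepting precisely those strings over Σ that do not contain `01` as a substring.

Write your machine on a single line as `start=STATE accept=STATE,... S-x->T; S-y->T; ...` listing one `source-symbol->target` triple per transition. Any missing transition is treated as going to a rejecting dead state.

start=q0; accept=q0,q1; q0-0->q1; q0-1->q0; q1-0->q1; q1-1->q2; q2-0->q2; q2-1->q2

Track partial matches of the forbidden pattern `01`. State q2 is a dead state reached once `01` has occurred; every other state accepts. q0 means no part of `01` is currently matched.
        0   1  
>* q0   q1  q0 
 * q1   q1  q2 
   q2   q2  q2 
(> = start, * = accepting)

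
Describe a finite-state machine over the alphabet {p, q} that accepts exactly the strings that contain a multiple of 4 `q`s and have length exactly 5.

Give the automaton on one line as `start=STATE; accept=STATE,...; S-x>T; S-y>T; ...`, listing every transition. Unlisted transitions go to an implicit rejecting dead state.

Run two small machines in parallel and take their product. One (4 states) tracks the count of `q`s modulo 4; the other (7 states) tracks the input length, saturating at 6. Each combined state is a pair, one component from each; accept when both components accept. Minimizing collapses redundant product states.
13 states suffice.
       p  q 
>  A   B  C 
   B   D  E 
   C   E  F 
   D   G  H 
   E   H  I 
   F   I  J 
   G   K  H 
   H   H  H 
   I   H  L 
   J   L  K 
   K   M  H 
   L   H  M 
 * M   H  H 
(> = start, * = accepting)

start=A; accept=M; A-p>B; A-q>C; B-p>D; B-q>E; C-p>E; C-q>F; D-p>G; D-q>H; E-p>H; E-q>I; F-p>I; F-q>J; G-p>K; G-q>H; H-p>H; H-q>H; I-p>H; I-q>L; J-p>L; J-q>K; K-p>M; K-q>H; L-p>H; L-q>M; M-p>H; M-q>H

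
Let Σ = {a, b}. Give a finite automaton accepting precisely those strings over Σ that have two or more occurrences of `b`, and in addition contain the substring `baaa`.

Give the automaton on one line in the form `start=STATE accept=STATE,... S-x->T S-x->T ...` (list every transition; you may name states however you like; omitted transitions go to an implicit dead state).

Run two small machines in parallel and take their product. One (4 states) tracks the count of `b`s, saturating at 3; the other (5 states) tracks whether and how much of `baaa` has been seen. Each combined state is a pair, one component from each; accept when both components accept. After merging equivalent states the machine shrinks.
A 9-state machine:
        a   b  
>  q0   q0  q1 
   q1   q2  q3 
   q2   q4  q3 
   q3   q5  q3 
   q4   q6  q3 
   q5   q7  q3 
   q6   q6  q8 
   q7   q8  q3 
 * q8   q8  q8 
(> = start, * = accepting)

start=q0 accept=q8 q0-a->q0 q0-b->q1 q1-a->q2 q1-b->q3 q2-a->q4 q2-b->q3 q3-a->q5 q3-b->q3 q4-a->q6 q4-b->q3 q5-a->q7 q5-b->q3 q6-a->q6 q6-b->q8 q7-a->q8 q7-b->q3 q8-a->q8 q8-b->q8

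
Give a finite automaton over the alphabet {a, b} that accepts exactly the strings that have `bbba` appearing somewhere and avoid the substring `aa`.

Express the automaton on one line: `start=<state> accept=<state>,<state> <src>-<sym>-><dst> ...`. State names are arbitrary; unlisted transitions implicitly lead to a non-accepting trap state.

Run two small machines in parallel and take their product. The first has 5 states tracking whether and how much of `bbba` has been seen; the second has 3 states tracking partial matches of the forbidden pattern `aa`. A product state is a pair (one from each), accepting exactly when both do. After merging equivalent states the machine shrinks.
8 states suffice.
        a   b  
>  q0   q1  q2 
   q1   q3  q2 
   q2   q1  q4 
   q3   q3  q3 
   q4   q1  q5 
   q5   q6  q5 
 * q6   q3  q7 
 * q7   q6  q7 
(> = start, * = accepting)

start=q0 accept=q6,q7 q0-a->q1 q0-b->q2 q1-a->q3 q1-b->q2 q2-a->q1 q2-b->q4 q3-a->q3 q3-b->q3 q4-a->q1 q4-b->q5 q5-a->q6 q5-b->q5 q6-a->q3 q6-b->q7 q7-a->q6 q7-b->q7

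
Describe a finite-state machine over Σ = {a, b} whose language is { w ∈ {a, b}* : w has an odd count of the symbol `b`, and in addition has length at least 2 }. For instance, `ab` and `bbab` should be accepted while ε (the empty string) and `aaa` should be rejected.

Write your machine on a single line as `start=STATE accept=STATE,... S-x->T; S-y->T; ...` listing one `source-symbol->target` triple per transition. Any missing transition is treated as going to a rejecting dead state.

start=s0; accept=s3; s0-a->s1; s0-b->s2; s1-a->s1; s1-b->s3; s2-a->s3; s2-b->s1; s3-a->s3; s3-b->s1

Build one automaton per condition and run them in lockstep. One (2 states) tracks the count of `b`s modulo 2; the other (4 states) tracks the input length, saturating at 3. Each combined state is a pair, one component from each; accept when both components accept. After merging equivalent states the machine shrinks.
A 4-state machine:
        a   b  
>  s0   s1  s2 
   s1   s1  s3 
   s2   s3  s1 
 * s3   s3  s1 
(> = start, * = accepting)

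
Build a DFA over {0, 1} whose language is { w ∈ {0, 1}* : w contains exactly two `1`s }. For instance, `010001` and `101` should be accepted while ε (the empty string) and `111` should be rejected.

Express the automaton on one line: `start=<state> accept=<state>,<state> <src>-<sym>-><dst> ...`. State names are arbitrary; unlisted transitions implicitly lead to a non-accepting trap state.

Count `1`s, saturating at 3: states A through C mean 0 through 2 `1`s seen; D means more than 2. Each `1` increments (capped at D); other symbols loop. Accept from {C}.
A 4-state machine:
       0  1 
>  A   A  B 
   B   B  C 
 * C   C  D 
   D   D  D 
(> = start, * = accepting)

start=A accept=C A-0->A A-1->B B-0->B B-1->C C-0->C C-1->D D-0->D D-1->D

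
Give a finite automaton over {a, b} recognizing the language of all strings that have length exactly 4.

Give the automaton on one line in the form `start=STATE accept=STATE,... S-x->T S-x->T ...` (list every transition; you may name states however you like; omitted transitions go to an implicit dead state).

Count input length up to 5: every symbol moves from S0 toward S5, which means 'more than 4' and absorbs. Accept from {S4}.
6 states suffice.
        a   b  
>  S0   S1  S1 
   S1   S2  S2 
   S2   S3  S3 
   S3   S4  S4 
 * S4   S5  S5 
   S5   S5  S5 
(> = start, * = accepting)

start=S0 accept=S4 S0-a->S1 S0-b->S1 S1-a->S2 S1-b->S2 S2-a->S3 S2-b->S3 S3-a->S4 S3-b->S4 S4-a->S5 S4-b->S5 S5-a->S5 S5-b->S5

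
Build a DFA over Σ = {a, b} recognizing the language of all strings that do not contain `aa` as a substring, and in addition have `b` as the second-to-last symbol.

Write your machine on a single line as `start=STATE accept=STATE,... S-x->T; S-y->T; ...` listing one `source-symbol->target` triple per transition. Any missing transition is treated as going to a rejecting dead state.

start=q0; accept=q5,q6; q0-a->q1; q0-b->q2; q1-a->q3; q1-b->q4; q2-a->q5; q2-b->q6; q3-a->q3; q3-b->q7; q4-a->q5; q4-b->q6; q5-a->q3; q5-b->q4; q6-a->q5; q6-b->q6; q7-a->q8; q7-b->q9; q8-a->q3; q8-b->q7; q9-a->q8; q9-b->q9

Run two small machines in parallel and take their product. One (3 states) tracks partial matches of the forbidden pattern `aa`; the other (7 states) tracks the last 2 symbols read. Each combined state is a pair, one component from each; accept when both components accept.
        a   b  
>  q0   q1  q2 
   q1   q3  q4 
   q2   q5  q6 
   q3   q3  q7 
   q4   q5  q6 
 * q5   q3  q4 
 * q6   q5  q6 
   q7   q8  q9 
   q8   q3  q7 
   q9   q8  q9 
(> = start, * = accepting)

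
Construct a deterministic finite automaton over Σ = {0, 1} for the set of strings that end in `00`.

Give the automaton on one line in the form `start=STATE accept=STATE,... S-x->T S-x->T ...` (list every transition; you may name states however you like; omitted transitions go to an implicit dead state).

Let each state record the length of the longest suffix of the input read so far that is also a prefix of `00`. q1 means the last symbol is `0`; q2 means the last 2 symbols are `00`. Accept only at q2, where the string currently ends in `00`.
        0   1  
>  q0   q1  q0 
   q1   q2  q0 
 * q2   q2  q0 
(> = start, * = accepting)

start=q0 accept=q2 q0-0->q1 q0-1->q0 q1-0->q2 q1-1->q0 q2-0->q2 q2-1->q0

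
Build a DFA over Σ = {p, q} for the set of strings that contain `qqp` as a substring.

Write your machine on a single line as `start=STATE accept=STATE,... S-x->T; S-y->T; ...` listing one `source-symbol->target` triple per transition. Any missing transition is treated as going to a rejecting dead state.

start=s0; accept=s3; s0-p->s0; s0-q->s1; s1-p->s0; s1-q->s2; s2-p->s3; s2-q->s2; s3-p->s3; s3-q->s3

States s0..s2 record the length of the longest prefix of `qqp` that matches the current input suffix. Reaching s3 means `qqp` has been seen, and we stay there forever. Accept from s3.
A 4-state machine:
        p   q  
>  s0   s0  s1 
   s1   s0  s2 
   s2   s3  s2 
 * s3   s3  s3 
(> = start, * = accepting)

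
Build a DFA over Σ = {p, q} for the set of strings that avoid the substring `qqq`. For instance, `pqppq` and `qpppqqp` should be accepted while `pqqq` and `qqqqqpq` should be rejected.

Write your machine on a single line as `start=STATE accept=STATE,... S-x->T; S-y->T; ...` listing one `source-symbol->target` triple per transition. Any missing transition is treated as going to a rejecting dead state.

This is the complement of 'contains `qqq`'. Use the same substring-matching states — A through D holding how much of `qqq` has just been matched — but flip the accepting set: everything except the trap D accepts.
A 4-state machine:
       p  q 
>* A   A  B 
 * B   A  C 
 * C   A  D 
   D   D  D 
(> = start, * = accepting)

start=A; accept=A,B,C; A-p->A; A-q->B; B-p->A; B-q->C; C-p->A; C-q->D; D-p->D; D-q->D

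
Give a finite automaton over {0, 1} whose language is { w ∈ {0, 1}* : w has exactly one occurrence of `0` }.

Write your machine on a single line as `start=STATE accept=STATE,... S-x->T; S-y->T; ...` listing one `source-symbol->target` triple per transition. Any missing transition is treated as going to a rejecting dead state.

Only the number of `0`s matters, and only up to 2. Make a chain S0 → S1 → S2 advanced by each `0` (with S2 absorbing); every other symbol self-loops. The accepting set is {S1}.
With 3 states:
        0   1  
>  S0   S1  S0 
 * S1   S2  S1 
   S2   S2  S2 
(> = start, * = accepting)

start=S0; accept=S1; S0-0->S1; S0-1->S0; S1-0->S2; S1-1->S1; S2-0->S2; S2-1->S2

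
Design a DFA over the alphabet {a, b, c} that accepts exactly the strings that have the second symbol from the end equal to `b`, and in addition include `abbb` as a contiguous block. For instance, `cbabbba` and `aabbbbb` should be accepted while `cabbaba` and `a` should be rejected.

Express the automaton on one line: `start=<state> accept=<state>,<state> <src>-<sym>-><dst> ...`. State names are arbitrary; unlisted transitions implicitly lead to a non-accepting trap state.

Run two small machines in parallel and take their product. The first has 13 states tracking the last 2 symbols read; the second has 5 states tracking whether and how much of `abbb` has been seen. A product state is a pair (one from each), accepting exactly when both do.
          a    b    c  
>  q0     q1   q2   q3 
   q1     q4   q5   q6 
   q2     q7   q8   q9 
   q3    q10  q11  q12 
   q4     q4   q5   q6 
   q5     q7  q13   q9 
   q6    q10  q11  q12 
   q7     q4   q5   q6 
   q8     q7   q8   q9 
   q9    q10  q11  q12 
   q10    q4   q5   q6 
   q11    q7   q8   q9 
   q12   q10  q11  q12 
   q13    q7  q14   q9 
 * q14   q15  q14  q16 
 * q15   q17  q18  q19 
 * q16   q20  q21  q22 
   q17   q17  q18  q19 
   q18   q15  q14  q16 
   q19   q20  q21  q22 
   q20   q17  q18  q19 
   q21   q15  q14  q16 
   q22   q20  q21  q22 
(> = start, * = accepting)

start=q0 accept=q14,q15,q16 q0-a->q1 q0-b->q2 q0-c->q3 q1-a->q4 q1-b->q5 q1-c->q6 q2-a->q7 q2-b->q8 q2-c->q9 q3-a->q10 q3-b->q11 q3-c->q12 q4-a->q4 q4-b->q5 q4-c->q6 q5-a->q7 q5-b->q13 q5-c->q9 q6-a->q10 q6-b->q11 q6-c->q12 q7-a->q4 q7-b->q5 q7-c->q6 q8-a->q7 q8-b->q8 q8-c->q9 q9-a->q10 q9-b->q11 q9-c->q12 q10-a->q4 q10-b->q5 q10-c->q6 q11-a->q7 q11-b->q8 q11-c->q9 q12-a->q10 q12-b->q11 q12-c->q12 q13-a->q7 q13-b->q14 q13-c->q9 q14-a->q15 q14-b->q14 q14-c->q16 q15-a->q17 q15-b->q18 q15-c->q19 q16-a->q20 q16-b->q21 q16-c->q22 q17-a->q17 q17-b->q18 q17-c->q19 q18-a->q15 q18-b->q14 q18-c->q16 q19-a->q20 q19-b->q21 q19-c->q22 q20-a->q17 q20-b->q18 q20-c->q19 q21-a->q15 q21-b->q14 q21-c->q16 q22-a->q20 q22-b->q21 q22-c->q22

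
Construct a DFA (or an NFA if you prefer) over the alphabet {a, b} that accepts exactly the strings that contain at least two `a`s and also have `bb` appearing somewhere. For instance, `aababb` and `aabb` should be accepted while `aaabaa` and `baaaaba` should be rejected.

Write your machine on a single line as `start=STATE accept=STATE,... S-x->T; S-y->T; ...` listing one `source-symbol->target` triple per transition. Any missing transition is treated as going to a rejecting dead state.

Run two small machines in parallel and take their product. One (4 states) tracks the count of `a`s, saturating at 3; the other (3 states) tracks whether and how much of `bb` has been seen. Each combined state is a pair, one component from each; accept when both components accept. Equivalent product states are then merged.
A 9-state machine:
        a   b  
>  s0   s1  s2 
   s1   s3  s4 
   s2   s1  s5 
   s3   s3  s6 
   s4   s3  s7 
   s5   s7  s5 
   s6   s3  s8 
   s7   s8  s7 
 * s8   s8  s8 
(> = start, * = accepting)

start=s0; accept=s8; s0-a->s1; s0-b->s2; s1-a->s3; s1-b->s4; s2-a->s1; s2-b->s5; s3-a->s3; s3-b->s6; s4-a->s3; s4-b->s7; s5-a->s7; s5-b->s5; s6-a->s3; s6-b->s8; s7-a->s8; s7-b->s7; s8-a->s8; s8-b->s8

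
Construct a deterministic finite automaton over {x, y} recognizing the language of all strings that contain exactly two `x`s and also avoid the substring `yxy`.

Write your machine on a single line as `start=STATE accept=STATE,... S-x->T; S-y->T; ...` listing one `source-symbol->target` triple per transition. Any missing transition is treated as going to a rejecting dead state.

Handle the two conditions separately and then intersect. One (4 states) tracks the count of `x`s, saturating at 3; the other (4 states) tracks partial matches of the forbidden pattern `yxy`. Each combined state is a pair, one component from each; accept when both components accept. Minimizing collapses redundant product states.
An 8-state machine:
        x   y  
>  q0   q1  q2 
   q1   q3  q4 
   q2   q5  q2 
 * q3   q6  q3 
   q4   q7  q4 
   q5   q3  q6 
   q6   q6  q6 
 * q7   q6  q6 
(> = start, * = accepting)

start=q0; accept=q3,q7; q0-x->q1; q0-y->q2; q1-x->q3; q1-y->q4; q2-x->q5; q2-y->q2; q3-x->q6; q3-y->q3; q4-x->q7; q4-y->q4; q5-x->q3; q5-y->q6; q6-x->q6; q6-y->q6; q7-x->q6; q7-y->q6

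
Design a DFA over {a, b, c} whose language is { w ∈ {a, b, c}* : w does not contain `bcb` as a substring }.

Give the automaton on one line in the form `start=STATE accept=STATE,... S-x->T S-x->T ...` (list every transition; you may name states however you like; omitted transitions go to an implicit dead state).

Track partial matches of the forbidden pattern `bcb`. State S3 is a dead state reached once `bcb` has occurred; every other state accepts. S0 means no part of `bcb` is currently matched.
4 states suffice.
        a   b   c  
>* S0   S0  S1  S0 
 * S1   S0  S1  S2 
 * S2   S0  S3  S0 
   S3   S3  S3  S3 
(> = start, * = accepting)

start=S0 accept=S0,S1,S2 S0-a->S0 S0-b->S1 S0-c->S0 S1-a->S0 S1-b->S1 S1-c->S2 S2-a->S0 S2-b->S3 S2-c->S0 S3-a->S3 S3-b->S3 S3-c->S3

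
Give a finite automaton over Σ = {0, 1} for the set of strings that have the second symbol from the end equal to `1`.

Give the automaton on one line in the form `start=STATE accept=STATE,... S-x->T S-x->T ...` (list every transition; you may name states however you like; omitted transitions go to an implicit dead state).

Because acceptance depends on a position counted from the end, the machine has to buffer the most recent 2 symbols. Make each state the string of the last up-to-2 symbols read; on input `x` shift the window left and append `x`. Accept when the buffered window has length 2 and begins with `1`.
7 states suffice.
        0   1  
>  q0   q1  q2 
   q1   q3  q4 
   q2   q5  q6 
   q3   q3  q4 
   q4   q5  q6 
 * q5   q3  q4 
 * q6   q5  q6 
(> = start, * = accepting)

start=q0 accept=q5,q6 q0-0->q1 q0-1->q2 q1-0->q3 q1-1->q4 q2-0->q5 q2-1->q6 q3-0->q3 q3-1->q4 q4-0->q5 q4-1->q6 q5-0->q3 q5-1->q4 q6-0->q5 q6-1->q6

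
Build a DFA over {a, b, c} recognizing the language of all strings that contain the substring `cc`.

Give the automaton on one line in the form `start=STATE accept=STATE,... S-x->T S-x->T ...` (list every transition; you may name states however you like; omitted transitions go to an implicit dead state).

States S0..S1 record the length of the longest prefix of `cc` that matches the current input suffix. Reaching S2 means `cc` has been seen, and we stay there forever. Accept from S2.
With 3 states:
        a   b   c  
>  S0   S0  S0  S1 
   S1   S0  S0  S2 
 * S2   S2  S2  S2 
(> = start, * = accepting)

start=S0 accept=S2 S0-a->S0 S0-b->S0 S0-c->S1 S1-a->S0 S1-b->S0 S1-c->S2 S2-a->S2 S2-b->S2 S2-c->S2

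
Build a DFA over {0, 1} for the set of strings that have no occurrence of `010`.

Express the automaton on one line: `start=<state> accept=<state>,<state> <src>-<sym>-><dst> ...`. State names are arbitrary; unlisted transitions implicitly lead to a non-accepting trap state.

start=q0 accept=q0,q1,q2 q0-0->q1 q0-1->q0 q1-0->q1 q1-1->q2 q2-0->q3 q2-1->q0 q3-0->q3 q3-1->q3

Track partial matches of the forbidden pattern `010`. State q3 is a dead state reached once `010` has occurred; every other state accepts. q0 means no part of `010` is currently matched.
4 states suffice.
        0   1  
>* q0   q1  q0 
 * q1   q1  q2 
 * q2   q3  q0 
   q3   q3  q3 
(> = start, * = accepting)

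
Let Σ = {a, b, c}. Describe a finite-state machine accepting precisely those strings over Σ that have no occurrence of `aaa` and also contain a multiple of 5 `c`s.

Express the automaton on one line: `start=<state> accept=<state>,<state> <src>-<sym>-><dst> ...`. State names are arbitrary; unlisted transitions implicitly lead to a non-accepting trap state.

start=s0 accept=s0,s1,s3 s0-a->s1 s0-b->s0 s0-c->s2 s1-a->s3 s1-b->s0 s1-c->s2 s2-a->s4 s2-b->s2 s2-c->s5 s3-a->s6 s3-b->s0 s3-c->s2 s4-a->s7 s4-b->s2 s4-c->s5 s5-a->s8 s5-b->s5 s5-c->s9 s6-a->s6 s6-b->s6 s6-c->s10 s7-a->s10 s7-b->s2 s7-c->s5 s8-a->s11 s8-b->s5 s8-c->s9 s9-a->s12 s9-b->s9 s9-c->s13 s10-a->s10 s10-b->s10 s10-c->s14 s11-a->s14 s11-b->s5 s11-c->s9 s12-a->s15 s12-b->s9 s12-c->s13 s13-a->s16 s13-b->s13 s13-c->s0 s14-a->s14 s14-b->s14 s14-c->s17 s15-a->s17 s15-b->s9 s15-c->s13 s16-a->s18 s16-b->s13 s16-c->s0 s17-a->s17 s17-b->s17 s17-c->s19 s18-a->s19 s18-b->s13 s18-c->s0 s19-a->s19 s19-b->s19 s19-c->s6

Handle the two conditions separately and then intersect. The first has 4 states tracking partial matches of the forbidden pattern `aaa`; the second has 5 states tracking the count of `c`s modulo 5. A product state is a pair (one from each), accepting exactly when both do.
20 states suffice.
          a    b    c  
>* s0     s1   s0   s2 
 * s1     s3   s0   s2 
   s2     s4   s2   s5 
 * s3     s6   s0   s2 
   s4     s7   s2   s5 
   s5     s8   s5   s9 
   s6     s6   s6  s10 
   s7    s10   s2   s5 
   s8    s11   s5   s9 
   s9    s12   s9  s13 
   s10   s10  s10  s14 
   s11   s14   s5   s9 
   s12   s15   s9  s13 
   s13   s16  s13   s0 
   s14   s14  s14  s17 
   s15   s17   s9  s13 
   s16   s18  s13   s0 
   s17   s17  s17  s19 
   s18   s19  s13   s0 
   s19   s19  s19   s6 
(> = start, * = accepting)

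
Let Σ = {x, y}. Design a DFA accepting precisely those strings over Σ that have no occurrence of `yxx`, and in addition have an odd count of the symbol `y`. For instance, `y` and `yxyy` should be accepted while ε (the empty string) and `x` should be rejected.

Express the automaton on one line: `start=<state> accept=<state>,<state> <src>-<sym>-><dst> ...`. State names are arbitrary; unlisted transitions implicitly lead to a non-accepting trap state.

start=q0 accept=q1,q2 q0-x->q0 q0-y->q1 q1-x->q2 q1-y->q3 q2-x->q4 q2-y->q3 q3-x->q5 q3-y->q1 q4-x->q4 q4-y->q6 q5-x->q6 q5-y->q1 q6-x->q6 q6-y->q4

Run two small machines in parallel and take their product. The first has 4 states tracking partial matches of the forbidden pattern `yxx`; the second has 2 states tracking the count of `y`s modulo 2. A product state is a pair (one from each), accepting exactly when both do.
        x   y  
>  q0   q0  q1 
 * q1   q2  q3 
 * q2   q4  q3 
   q3   q5  q1 
   q4   q4  q6 
   q5   q6  q1 
   q6   q6  q4 
(> = start, * = accepting)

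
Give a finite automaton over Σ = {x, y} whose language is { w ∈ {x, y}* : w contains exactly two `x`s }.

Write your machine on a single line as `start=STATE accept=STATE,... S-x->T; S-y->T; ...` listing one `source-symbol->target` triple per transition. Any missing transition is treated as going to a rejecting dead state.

Only the number of `x`s matters, and only up to 3. Make a chain A → B → C → D advanced by each `x` (with D absorbing); every other symbol self-loops. The accepting set is {C}.
       x  y 
>  A   B  A 
   B   C  B 
 * C   D  C 
   D   D  D 
(> = start, * = accepting)

start=A; accept=C; A-x->B; A-y->A; B-x->C; B-y->B; C-x->D; C-y->C; D-x->D; D-y->D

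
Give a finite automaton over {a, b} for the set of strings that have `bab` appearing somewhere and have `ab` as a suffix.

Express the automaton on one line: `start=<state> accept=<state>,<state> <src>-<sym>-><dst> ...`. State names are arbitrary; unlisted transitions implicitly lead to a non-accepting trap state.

start=q0 accept=q5 q0-a->q1 q0-b->q2 q1-a->q1 q1-b->q3 q2-a->q4 q2-b->q2 q3-a->q4 q3-b->q2 q4-a->q1 q4-b->q5 q5-a->q6 q5-b->q7 q6-a->q6 q6-b->q5 q7-a->q6 q7-b->q7

Handle the two conditions separately and then intersect. The first has 4 states tracking whether and how much of `bab` has been seen; the second has 3 states tracking how much of the suffix `ab` has currently been matched. A product state is a pair (one from each), accepting exactly when both do.
8 states suffice.
        a   b  
>  q0   q1  q2 
   q1   q1  q3 
   q2   q4  q2 
   q3   q4  q2 
   q4   q1  q5 
 * q5   q6  q7 
   q6   q6  q5 
   q7   q6  q7 
(> = start, * = accepting)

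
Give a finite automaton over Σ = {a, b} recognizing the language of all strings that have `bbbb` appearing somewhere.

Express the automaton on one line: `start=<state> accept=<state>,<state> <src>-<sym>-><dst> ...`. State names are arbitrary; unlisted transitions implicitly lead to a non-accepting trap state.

Track how much of `bbbb` has been matched so far: state S0 is no progress, S4 is the absorbing accept state reached once `bbbb` has occurred. Intermediate states record partial matches; on a mismatch, fall back to the longest reusable overlap.
        a   b  
>  S0   S0  S1 
   S1   S0  S2 
   S2   S0  S3 
   S3   S0  S4 
 * S4   S4  S4 
(> = start, * = accepting)

start=S0 accept=S4 S0-a->S0 S0-b->S1 S1-a->S0 S1-b->S2 S2-a->S0 S2-b->S3 S3-a->S0 S3-b->S4 S4-a->S4 S4-b->S4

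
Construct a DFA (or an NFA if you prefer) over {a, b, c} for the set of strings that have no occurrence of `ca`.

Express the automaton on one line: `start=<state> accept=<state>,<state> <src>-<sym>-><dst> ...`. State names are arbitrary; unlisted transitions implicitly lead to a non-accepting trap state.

This is the complement of 'contains `ca`'. Use the same substring-matching states — q0 through q2 holding how much of `ca` has just been matched — but flip the accepting set: everything except the trap q2 accepts.
        a   b   c  
>* q0   q0  q0  q1 
 * q1   q2  q0  q1 
   q2   q2  q2  q2 
(> = start, * = accepting)

start=q0 accept=q0,q1 q0-a->q0 q0-b->q0 q0-c->q1 q1-a->q2 q1-b->q0 q1-c->q1 q2-a->q2 q2-b->q2 q2-c->q2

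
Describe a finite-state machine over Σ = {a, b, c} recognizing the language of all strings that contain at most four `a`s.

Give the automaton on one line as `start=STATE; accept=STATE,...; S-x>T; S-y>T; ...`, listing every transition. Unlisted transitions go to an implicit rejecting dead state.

start=q0; accept=q0,q1,q2,q3,q4; q0-a>q1; q0-b>q0; q0-c>q0; q1-a>q2; q1-b>q1; q1-c>q1; q2-a>q3; q2-b>q2; q2-c>q2; q3-a>q4; q3-b>q3; q3-c>q3; q4-a>q5; q4-b>q4; q4-c>q4; q5-a>q5; q5-b>q5; q5-c>q5

Count `a`s, saturating at 5: states q0 through q4 mean 0 through 4 `a`s seen; q5 means more than 4. Each `a` increments (capped at q5); other symbols loop. Accept from {q0, q1, q2, q3, q4}.
        a   b   c  
>* q0   q1  q0  q0 
 * q1   q2  q1  q1 
 * q2   q3  q2  q2 
 * q3   q4  q3  q3 
 * q4   q5  q4  q4 
   q5   q5  q5  q5 
(> = start, * = accepting)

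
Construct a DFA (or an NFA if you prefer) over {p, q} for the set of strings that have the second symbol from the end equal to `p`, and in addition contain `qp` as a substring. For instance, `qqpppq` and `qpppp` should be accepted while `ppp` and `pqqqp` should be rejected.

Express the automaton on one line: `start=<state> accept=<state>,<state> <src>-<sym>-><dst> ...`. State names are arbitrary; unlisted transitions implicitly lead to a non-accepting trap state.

start=s0 accept=s3,s4 s0-p->s0 s0-q->s1 s1-p->s2 s1-q->s1 s2-p->s3 s2-q->s4 s3-p->s3 s3-q->s4 s4-p->s2 s4-q->s1

Handle the two conditions separately and then intersect. One (7 states) tracks the last 2 symbols read; the other (3 states) tracks whether and how much of `qp` has been seen. Each combined state is a pair, one component from each; accept when both components accept. Minimizing collapses redundant product states.
A 5-state machine:
        p   q  
>  s0   s0  s1 
   s1   s2  s1 
   s2   s3  s4 
 * s3   s3  s4 
 * s4   s2  s1 
(> = start, * = accepting)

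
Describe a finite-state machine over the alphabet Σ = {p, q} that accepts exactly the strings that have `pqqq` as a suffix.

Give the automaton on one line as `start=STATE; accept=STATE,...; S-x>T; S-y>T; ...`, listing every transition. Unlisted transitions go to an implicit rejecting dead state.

Let each state record the length of the longest suffix of the input read so far that is also a prefix of `pqqq`. S1 means the last symbol is `p`; S2 means the last 2 symbols are `pq`; S3 means the last 3 symbols are `pqq`; S4 means the last 4 symbols are `pqqq`. Accept only at S4, where the string currently ends in `pqqq`.
With 5 states:
        p   q  
>  S0   S1  S0 
   S1   S1  S2 
   S2   S1  S3 
   S3   S1  S4 
 * S4   S1  S0 
(> = start, * = accepting)

start=S0; accept=S4; S0-p>S1; S0-q>S0; S1-p>S1; S1-q>S2; S2-p>S1; S2-q>S3; S3-p>S1; S3-q>S4; S4-p>S1; S4-q>S0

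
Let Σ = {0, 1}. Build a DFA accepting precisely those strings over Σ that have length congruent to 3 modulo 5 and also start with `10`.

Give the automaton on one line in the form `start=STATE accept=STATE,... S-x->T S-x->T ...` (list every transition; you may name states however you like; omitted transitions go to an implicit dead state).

start=S0 accept=S4 S0-0->S1 S0-1->S2 S1-0->S1 S1-1->S1 S2-0->S3 S2-1->S1 S3-0->S4 S3-1->S4 S4-0->S5 S4-1->S5 S5-0->S6 S5-1->S6 S6-0->S7 S6-1->S7 S7-0->S3 S7-1->S3

Build one automaton per condition and run them in lockstep. The first has 5 states tracking the input length modulo 5; the second has 4 states tracking whether the input so far still matches the prefix `10`. A product state is a pair (one from each), accepting exactly when both do. After merging equivalent states the machine shrinks.
        0   1  
>  S0   S1  S2 
   S1   S1  S1 
   S2   S3  S1 
   S3   S4  S4 
 * S4   S5  S5 
   S5   S6  S6 
   S6   S7  S7 
   S7   S3  S3 
(> = start, * = accepting)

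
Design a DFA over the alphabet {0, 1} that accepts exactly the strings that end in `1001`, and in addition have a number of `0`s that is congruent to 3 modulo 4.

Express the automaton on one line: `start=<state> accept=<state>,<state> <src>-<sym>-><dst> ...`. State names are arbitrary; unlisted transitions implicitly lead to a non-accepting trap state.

Build one automaton per condition and run them in lockstep. One (5 states) tracks how much of the suffix `1001` has currently been matched; the other (4 states) tracks the count of `0`s modulo 4. Each combined state is a pair, one component from each; accept when both components accept. Minimizing collapses redundant product states.
        0   1  
>  s0   s1  s0 
   s1   s2  s3 
   s2   s4  s2 
   s3   s5  s3 
   s4   s0  s4 
   s5   s6  s2 
   s6   s0  s7 
 * s7   s0  s4 
(> = start, * = accepting)

start=s0 accept=s7 s0-0->s1 s0-1->s0 s1-0->s2 s1-1->s3 s2-0->s4 s2-1->s2 s3-0->s5 s3-1->s3 s4-0->s0 s4-1->s4 s5-0->s6 s5-1->s2 s6-0->s0 s6-1->s7 s7-0->s0 s7-1->s4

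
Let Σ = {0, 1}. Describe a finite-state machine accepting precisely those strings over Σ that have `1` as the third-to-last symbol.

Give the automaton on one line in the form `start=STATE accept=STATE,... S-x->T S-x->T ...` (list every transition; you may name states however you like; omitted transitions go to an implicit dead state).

Because acceptance depends on a position counted from the end, the machine has to buffer the most recent 3 symbols. Make each state the string of the last up-to-3 symbols read; on input `x` shift the window left and append `x`. Accept when the buffered window has length 3 and begins with `1`.
15 states suffice.
          0    1  
>  q0     q1   q2 
   q1     q3   q4 
   q2     q5   q6 
   q3     q7   q8 
   q4     q9  q10 
   q5    q11  q12 
   q6    q13  q14 
   q7     q7   q8 
   q8     q9  q10 
   q9    q11  q12 
   q10   q13  q14 
 * q11    q7   q8 
 * q12    q9  q10 
 * q13   q11  q12 
 * q14   q13  q14 
(> = start, * = accepting)

start=q0 accept=q11,q12,q13,q14 q0-0->q1 q0-1->q2 q1-0->q3 q1-1->q4 q2-0->q5 q2-1->q6 q3-0->q7 q3-1->q8 q4-0->q9 q4-1->q10 q5-0->q11 q5-1->q12 q6-0->q13 q6-1->q14 q7-0->q7 q7-1->q8 q8-0->q9 q8-1->q10 q9-0->q11 q9-1->q12 q10-0->q13 q10-1->q14 q11-0->q7 q11-1->q8 q12-0->q9 q12-1->q10 q13-0->q11 q13-1->q12 q14-0->q13 q14-1->q14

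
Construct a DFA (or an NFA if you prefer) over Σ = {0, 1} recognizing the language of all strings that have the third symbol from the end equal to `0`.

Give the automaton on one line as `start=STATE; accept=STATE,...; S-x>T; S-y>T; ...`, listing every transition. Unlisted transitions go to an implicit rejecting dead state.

start=q0; accept=q7,q8,q9,q10; q0-0>q1; q0-1>q2; q1-0>q3; q1-1>q4; q2-0>q5; q2-1>q6; q3-0>q7; q3-1>q8; q4-0>q9; q4-1>q10; q5-0>q11; q5-1>q12; q6-0>q13; q6-1>q14; q7-0>q7; q7-1>q8; q8-0>q9; q8-1>q10; q9-0>q11; q9-1>q12; q10-0>q13; q10-1>q14; q11-0>q7; q11-1>q8; q12-0>q9; q12-1>q10; q13-0>q11; q13-1>q12; q14-0>q13; q14-1>q14

Because acceptance depends on a position counted from the end, the machine has to buffer the most recent 3 symbols. Make each state the string of the last up-to-3 symbols read; on input `x` shift the window left and append `x`. Accept when the buffered window has length 3 and begins with `0`.
A 15-state machine:
          0    1  
>  q0     q1   q2 
   q1     q3   q4 
   q2     q5   q6 
   q3     q7   q8 
   q4     q9  q10 
   q5    q11  q12 
   q6    q13  q14 
 * q7     q7   q8 
 * q8     q9  q10 
 * q9    q11  q12 
 * q10   q13  q14 
   q11    q7   q8 
   q12    q9  q10 
   q13   q11  q12 
   q14   q13  q14 
(> = start, * = accepting)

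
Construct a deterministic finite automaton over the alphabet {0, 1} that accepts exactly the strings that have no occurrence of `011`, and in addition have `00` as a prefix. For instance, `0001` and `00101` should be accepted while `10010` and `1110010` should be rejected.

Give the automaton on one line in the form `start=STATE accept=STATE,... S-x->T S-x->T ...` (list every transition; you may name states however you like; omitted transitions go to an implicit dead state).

Handle the two conditions separately and then intersect. One (4 states) tracks partial matches of the forbidden pattern `011`; the other (4 states) tracks whether the input so far still matches the prefix `00`. Each combined state is a pair, one component from each; accept when both components accept.
9 states suffice.
        0   1  
>  S0   S1  S2 
   S1   S3  S4 
   S2   S5  S2 
 * S3   S3  S6 
   S4   S5  S7 
   S5   S5  S4 
 * S6   S3  S8 
   S7   S7  S7 
   S8   S8  S8 
(> = start, * = accepting)

start=S0 accept=S3,S6 S0-0->S1 S0-1->S2 S1-0->S3 S1-1->S4 S2-0->S5 S2-1->S2 S3-0->S3 S3-1->S6 S4-0->S5 S4-1->S7 S5-0->S5 S5-1->S4 S6-0->S3 S6-1->S8 S7-0->S7 S7-1->S7 S8-0->S8 S8-1->S8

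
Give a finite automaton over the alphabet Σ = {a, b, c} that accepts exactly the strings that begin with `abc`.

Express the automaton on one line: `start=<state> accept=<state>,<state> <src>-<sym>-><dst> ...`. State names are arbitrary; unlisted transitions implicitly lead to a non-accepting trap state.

Walk along `abc` while the input agrees: from s0 take `a` to s1, and so on. Any deviation drops to the rejecting sink s4. Once s3 is reached the prefix is confirmed and every continuation is accepted.
With 5 states:
        a   b   c  
>  s0   s1  s4  s4 
   s1   s4  s2  s4 
   s2   s4  s4  s3 
 * s3   s3  s3  s3 
   s4   s4  s4  s4 
(> = start, * = accepting)

start=s0 accept=s3 s0-a->s1 s0-b->s4 s0-c->s4 s1-a->s4 s1-b->s2 s1-c->s4 s2-a->s4 s2-b->s4 s2-c->s3 s3-a->s3 s3-b->s3 s3-c->s3 s4-a->s4 s4-b->s4 s4-c->s4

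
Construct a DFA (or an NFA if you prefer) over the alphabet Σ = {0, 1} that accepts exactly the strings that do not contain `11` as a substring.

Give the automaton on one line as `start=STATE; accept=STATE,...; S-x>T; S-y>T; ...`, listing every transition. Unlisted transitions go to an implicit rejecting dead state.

start=A; accept=A,B; A-0>A; A-1>B; B-0>A; B-1>C; C-0>C; C-1>C

This is the complement of 'contains `11`'. Use the same substring-matching states — A through C holding how much of `11` has just been matched — but flip the accepting set: everything except the trap C accepts.
3 states suffice.
       0  1 
>* A   A  B 
 * B   A  C 
   C   C  C 
(> = start, * = accepting)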